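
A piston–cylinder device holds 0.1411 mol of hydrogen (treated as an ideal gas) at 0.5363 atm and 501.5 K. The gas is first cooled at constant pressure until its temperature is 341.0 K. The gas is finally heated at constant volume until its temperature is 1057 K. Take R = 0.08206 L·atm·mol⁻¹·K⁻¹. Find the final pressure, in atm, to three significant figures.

P₃ ≈ 1.66 atm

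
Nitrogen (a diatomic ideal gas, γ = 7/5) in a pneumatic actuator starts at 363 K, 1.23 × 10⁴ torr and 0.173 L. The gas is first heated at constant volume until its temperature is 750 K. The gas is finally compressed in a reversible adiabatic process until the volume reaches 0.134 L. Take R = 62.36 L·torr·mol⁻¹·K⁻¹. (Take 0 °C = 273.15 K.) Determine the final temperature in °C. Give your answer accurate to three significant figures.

T₃ ≈ 558 °C

V constant ⇒ P ∝ T: V₂ = V₁; P₂ = P₁·(T₂/T₁) = 2.541e+04 torr.
Adiabatic (γ = 7/5), T V^(γ−1) and P V^γ constant: T₃ = T₂·(V₂/V₃)^(γ−1) = 830.7 K; P₃ = P₂·(V₂/V₃)^γ = 3.634e+04 torr.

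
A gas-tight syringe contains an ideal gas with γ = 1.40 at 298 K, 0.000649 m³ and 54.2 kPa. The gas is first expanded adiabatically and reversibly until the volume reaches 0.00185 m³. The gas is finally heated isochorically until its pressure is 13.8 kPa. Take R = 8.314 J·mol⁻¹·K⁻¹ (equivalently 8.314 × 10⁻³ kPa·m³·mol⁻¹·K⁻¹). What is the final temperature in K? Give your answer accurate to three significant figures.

Adiabatic (γ = 1.40), T V^(γ−1) and P V^γ constant: T₂ = T₁·(V₁/V₂)^(γ−1) = 196.0 K; P₂ = P₁·(V₁/V₂)^γ = 12.51 kPa.
Isochoric, so P/T is constant: V₃ = V₂; T₃ = T₂·(P₃/P₂) = 216.3 K.

T₃ ≈ 216 K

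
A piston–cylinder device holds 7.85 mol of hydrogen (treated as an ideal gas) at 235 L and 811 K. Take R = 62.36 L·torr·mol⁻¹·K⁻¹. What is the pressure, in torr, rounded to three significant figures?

PV = nRT ⇒ P = nRT/V = (7.85 × 62.36 × 811) / 235

P ≈ 1.69e+03 torr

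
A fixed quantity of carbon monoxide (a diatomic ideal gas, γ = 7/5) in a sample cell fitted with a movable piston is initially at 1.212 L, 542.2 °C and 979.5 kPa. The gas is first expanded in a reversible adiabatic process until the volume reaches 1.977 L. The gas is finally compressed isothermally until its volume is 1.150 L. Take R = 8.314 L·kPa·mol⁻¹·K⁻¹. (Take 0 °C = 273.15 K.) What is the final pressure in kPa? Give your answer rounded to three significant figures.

Convert: T₁ = 815.4 K.
Reversible adiabatic, γ = 7/5: T₂ = T₁·(V₁/V₂)^(γ−1) = 670.4 K; P₂ = P₁·(V₁/V₂)^γ = 493.7 kPa.
Isothermal, so P V is constant: T₃ = T₂; P₃ = P₂·(V₂/V₃) = 848.8 kPa.

P₃ ≈ 849 kPa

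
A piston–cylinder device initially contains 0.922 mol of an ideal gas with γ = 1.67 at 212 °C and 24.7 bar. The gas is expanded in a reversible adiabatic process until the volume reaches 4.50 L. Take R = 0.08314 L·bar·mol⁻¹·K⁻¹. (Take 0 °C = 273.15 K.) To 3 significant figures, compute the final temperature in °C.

T₂ ≈ -40.2 °C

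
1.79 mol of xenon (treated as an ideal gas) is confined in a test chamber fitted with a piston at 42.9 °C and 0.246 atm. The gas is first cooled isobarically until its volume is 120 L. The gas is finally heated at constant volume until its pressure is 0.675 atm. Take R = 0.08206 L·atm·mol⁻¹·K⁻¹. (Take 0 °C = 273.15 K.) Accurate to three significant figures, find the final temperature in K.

Convert: T₁ = 316.0 K.
From PV = nRT: V₁ = nRT₁/P₁ = 188.7 L.
Isobaric, so V/T is constant: P₂ = P₁; T₂ = T₁·(V₂/V₁) = 201.0 K.
Isochoric, so P/T is constant: V₃ = V₂; T₃ = T₂·(P₃/P₂) = 551.4 K.

T₃ ≈ 551 K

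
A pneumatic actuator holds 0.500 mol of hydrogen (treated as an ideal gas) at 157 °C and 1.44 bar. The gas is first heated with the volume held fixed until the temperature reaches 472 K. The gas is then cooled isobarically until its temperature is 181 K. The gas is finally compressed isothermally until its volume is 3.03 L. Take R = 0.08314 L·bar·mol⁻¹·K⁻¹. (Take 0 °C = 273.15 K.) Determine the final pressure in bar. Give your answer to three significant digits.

Convert: T₁ = 430.1 K.
From PV = nRT: V₁ = nRT₁/P₁ = 12.42 L.
Isochoric, so P/T is constant: V₂ = V₁; P₂ = P₁·(T₂/T₁) = 1.580 bar.
Isobaric, so V/T is constant: P₃ = P₂; V₃ = V₂·(T₃/T₂) = 4.762 L.
Isothermal, so P V is constant: T₄ = T₃; P₄ = P₃·(V₃/V₄) = 2.483 bar.

P₄ ≈ 2.48 bar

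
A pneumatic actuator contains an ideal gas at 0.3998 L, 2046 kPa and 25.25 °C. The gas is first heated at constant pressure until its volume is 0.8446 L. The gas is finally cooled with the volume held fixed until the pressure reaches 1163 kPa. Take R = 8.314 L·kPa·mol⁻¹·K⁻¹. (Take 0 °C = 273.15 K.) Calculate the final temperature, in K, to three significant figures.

T₃ ≈ 358 K

Convert: T₁ = 298.4 K.
Isobaric, so V/T is constant: P₂ = P₁; T₂ = T₁·(V₂/V₁) = 630.4 K.
V constant ⇒ P ∝ T: V₃ = V₂; T₃ = T₂·(P₃/P₂) = 358.3 K.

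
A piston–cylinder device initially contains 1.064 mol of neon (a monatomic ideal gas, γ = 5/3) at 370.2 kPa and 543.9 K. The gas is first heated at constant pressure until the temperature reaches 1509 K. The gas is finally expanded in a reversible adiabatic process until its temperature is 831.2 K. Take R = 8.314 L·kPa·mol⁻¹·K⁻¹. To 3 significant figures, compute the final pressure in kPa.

P₃ ≈ 83.4 kPa

From PV = nRT: V₁ = nRT₁/P₁ = 13.00 L.
Isobaric, so V/T is constant: P₂ = P₁; V₂ = V₁·(T₂/T₁) = 36.06 L.
Adiabatic (γ = 5/3), T V^(γ−1) and P V^γ constant: P₃ = P₂·(T₃/T₂)^(γ/(γ−1)) = 83.36 kPa; V₃ = V₂·(T₂/T₃)^(1/(γ−1)) = 88.20 L.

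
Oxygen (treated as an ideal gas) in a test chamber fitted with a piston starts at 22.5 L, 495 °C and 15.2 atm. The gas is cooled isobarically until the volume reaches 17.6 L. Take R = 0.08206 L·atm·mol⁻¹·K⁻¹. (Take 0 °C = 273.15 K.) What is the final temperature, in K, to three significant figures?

Convert: T₁ = 768.1 K.
Isobaric, so V/T is constant: P₂ = P₁; T₂ = T₁·(V₂/V₁) = 600.9 K.

T₂ ≈ 601 K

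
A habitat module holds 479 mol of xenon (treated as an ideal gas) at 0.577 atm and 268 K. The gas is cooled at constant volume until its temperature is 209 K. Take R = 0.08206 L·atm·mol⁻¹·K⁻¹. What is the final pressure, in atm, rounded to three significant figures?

From PV = nRT: V₁ = nRT₁/P₁ = 1.826e+04 L.
Isochoric, so P/T is constant: V₂ = V₁; P₂ = P₁·(T₂/T₁) = 0.4500 atm.

P₂ ≈ 0.450 atm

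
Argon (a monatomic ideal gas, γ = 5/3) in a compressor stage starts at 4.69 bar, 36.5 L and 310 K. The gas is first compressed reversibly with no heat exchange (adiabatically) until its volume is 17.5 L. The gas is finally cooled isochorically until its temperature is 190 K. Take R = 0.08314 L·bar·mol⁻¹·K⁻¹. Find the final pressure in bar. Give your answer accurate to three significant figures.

P₃ ≈ 6.00 bar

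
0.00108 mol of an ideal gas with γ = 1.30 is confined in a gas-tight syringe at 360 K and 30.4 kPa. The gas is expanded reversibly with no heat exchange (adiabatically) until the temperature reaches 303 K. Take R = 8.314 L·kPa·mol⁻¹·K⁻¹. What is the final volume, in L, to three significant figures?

From PV = nRT: V₁ = nRT₁/P₁ = 0.1063 L.
Adiabatic (γ = 1.30), T V^(γ−1) and P V^γ constant: P₂ = P₁·(T₂/T₁)^(γ/(γ−1)) = 14.40 kPa; V₂ = V₁·(T₁/T₂)^(1/(γ−1)) = 0.1889 L.

V₂ ≈ 0.189 L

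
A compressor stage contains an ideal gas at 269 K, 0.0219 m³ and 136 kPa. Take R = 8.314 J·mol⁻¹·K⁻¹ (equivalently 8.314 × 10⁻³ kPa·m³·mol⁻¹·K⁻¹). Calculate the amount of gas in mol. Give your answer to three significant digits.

PV = nRT ⇒ n = PV/(RT) = (136 × 0.0219) / (8.314 × 10⁻³ × 269)

n ≈ 1.33 mol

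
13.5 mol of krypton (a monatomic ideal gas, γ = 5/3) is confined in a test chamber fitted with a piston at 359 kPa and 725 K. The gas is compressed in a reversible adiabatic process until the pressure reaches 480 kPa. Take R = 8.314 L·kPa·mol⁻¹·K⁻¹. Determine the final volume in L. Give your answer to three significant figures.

From PV = nRT: V₁ = nRT₁/P₁ = 226.7 L.
Adiabatic (γ = 5/3), T V^(γ−1) and P V^γ constant: T₂ = T₁·(P₂/P₁)^((γ−1)/γ) = 814.3 K; V₂ = V₁·(P₁/P₂)^(1/γ) = 190.4 L.

V₂ ≈ 190 L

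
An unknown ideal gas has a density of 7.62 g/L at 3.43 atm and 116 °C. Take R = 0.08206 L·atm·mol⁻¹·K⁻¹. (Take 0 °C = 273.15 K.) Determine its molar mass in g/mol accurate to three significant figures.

ρ = PM/(RT) ⇒ M = ρRT/P = (7.62 × 0.08206 × 389.1) / 3.43

M ≈ 70.9 g/mol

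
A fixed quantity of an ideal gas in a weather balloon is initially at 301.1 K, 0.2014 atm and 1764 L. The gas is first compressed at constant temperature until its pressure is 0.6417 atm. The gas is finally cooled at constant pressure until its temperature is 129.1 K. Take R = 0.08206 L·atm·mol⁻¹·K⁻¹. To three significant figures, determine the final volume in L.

V₃ ≈ 237 L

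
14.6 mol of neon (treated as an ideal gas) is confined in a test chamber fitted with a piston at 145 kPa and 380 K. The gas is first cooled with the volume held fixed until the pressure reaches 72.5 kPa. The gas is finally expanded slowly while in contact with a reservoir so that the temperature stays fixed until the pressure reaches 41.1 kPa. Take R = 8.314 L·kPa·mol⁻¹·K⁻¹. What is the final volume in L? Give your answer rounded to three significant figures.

V₃ ≈ 561 L

From PV = nRT: V₁ = nRT₁/P₁ = 318.1 L.
Isochoric, so P/T is constant: V₂ = V₁; T₂ = T₁·(P₂/P₁) = 190.0 K.
Isothermal, so P V is constant: T₃ = T₂; V₃ = V₂·(P₂/P₃) = 561.1 L.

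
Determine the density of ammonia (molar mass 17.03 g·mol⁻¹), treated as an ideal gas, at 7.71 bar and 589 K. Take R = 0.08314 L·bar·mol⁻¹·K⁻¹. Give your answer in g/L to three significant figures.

ρ ≈ 2.68 g/L

ρ = PM/(RT) = (7.71 × 17.03) / (0.08314 × 589.0)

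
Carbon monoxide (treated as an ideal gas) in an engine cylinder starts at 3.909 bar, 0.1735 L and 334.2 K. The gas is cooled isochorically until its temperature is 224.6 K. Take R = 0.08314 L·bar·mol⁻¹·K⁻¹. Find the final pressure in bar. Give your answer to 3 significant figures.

P₂ ≈ 2.63 bar

Isochoric, so P/T is constant: V₂ = V₁; P₂ = P₁·(T₂/T₁) = 2.627 bar.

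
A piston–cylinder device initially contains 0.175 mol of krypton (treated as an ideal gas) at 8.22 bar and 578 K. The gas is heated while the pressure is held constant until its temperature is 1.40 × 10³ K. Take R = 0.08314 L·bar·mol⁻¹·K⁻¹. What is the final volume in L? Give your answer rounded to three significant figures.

From PV = nRT: V₁ = nRT₁/P₁ = 1.023 L.
Isobaric, so V/T is constant: P₂ = P₁; V₂ = V₁·(T₂/T₁) = 2.478 L.

V₂ ≈ 2.48 L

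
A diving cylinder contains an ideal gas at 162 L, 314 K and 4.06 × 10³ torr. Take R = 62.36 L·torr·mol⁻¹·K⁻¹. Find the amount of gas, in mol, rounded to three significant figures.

n ≈ 33.6 mol

PV = nRT ⇒ n = PV/(RT) = (4.06e+03 × 162) / (62.36 × 314)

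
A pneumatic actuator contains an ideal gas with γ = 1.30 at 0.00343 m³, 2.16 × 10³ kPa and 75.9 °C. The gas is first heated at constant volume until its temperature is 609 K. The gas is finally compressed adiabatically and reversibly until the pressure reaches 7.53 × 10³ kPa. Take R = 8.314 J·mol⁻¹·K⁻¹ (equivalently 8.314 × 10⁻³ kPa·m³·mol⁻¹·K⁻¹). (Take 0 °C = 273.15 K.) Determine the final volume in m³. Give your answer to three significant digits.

Convert: T₁ = 349.0 K.
Isochoric, so P/T is constant: V₂ = V₁; P₂ = P₁·(T₂/T₁) = 3769 kPa.
Adiabatic (γ = 1.30), T V^(γ−1) and P V^γ constant: T₃ = T₂·(P₃/P₂)^((γ−1)/γ) = 714.5 K; V₃ = V₂·(P₂/P₃)^(1/γ) = 0.002014 m³.

V₃ ≈ 0.00201 m³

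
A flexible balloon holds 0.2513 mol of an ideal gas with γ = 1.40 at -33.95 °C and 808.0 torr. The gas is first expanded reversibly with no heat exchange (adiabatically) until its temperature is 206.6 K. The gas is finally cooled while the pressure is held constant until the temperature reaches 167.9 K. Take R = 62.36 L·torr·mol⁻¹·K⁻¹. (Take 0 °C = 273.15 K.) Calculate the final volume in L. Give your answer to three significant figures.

Convert: T₁ = 239.2 K.
From PV = nRT: V₁ = nRT₁/P₁ = 4.639 L.
Adiabatic (γ = 1.40), T V^(γ−1) and P V^γ constant: P₂ = P₁·(T₂/T₁)^(γ/(γ−1)) = 483.8 torr; V₂ = V₁·(T₁/T₂)^(1/(γ−1)) = 6.692 L.
Isobaric, so V/T is constant: P₃ = P₂; V₃ = V₂·(T₃/T₂) = 5.438 L.

V₃ ≈ 5.44 L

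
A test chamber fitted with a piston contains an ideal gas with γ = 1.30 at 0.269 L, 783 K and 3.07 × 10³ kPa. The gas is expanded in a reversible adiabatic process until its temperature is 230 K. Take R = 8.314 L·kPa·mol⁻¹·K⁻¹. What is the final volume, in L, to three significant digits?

Adiabatic (γ = 1.30), T V^(γ−1) and P V^γ constant: P₂ = P₁·(T₂/T₁)^(γ/(γ−1)) = 15.19 kPa; V₂ = V₁·(T₁/T₂)^(1/(γ−1)) = 15.97 L.

V₂ ≈ 16.0 L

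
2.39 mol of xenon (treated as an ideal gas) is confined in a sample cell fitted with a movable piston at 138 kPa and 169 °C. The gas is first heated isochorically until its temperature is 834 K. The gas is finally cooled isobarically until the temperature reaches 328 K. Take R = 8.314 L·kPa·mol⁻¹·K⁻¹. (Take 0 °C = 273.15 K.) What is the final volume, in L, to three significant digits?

Convert: T₁ = 442.1 K.
From PV = nRT: V₁ = nRT₁/P₁ = 63.66 L.
Isochoric, so P/T is constant: V₂ = V₁; P₂ = P₁·(T₂/T₁) = 260.3 kPa.
P constant ⇒ V ∝ T: P₃ = P₂; V₃ = V₂·(T₃/T₂) = 25.04 L.

V₃ ≈ 25.0 L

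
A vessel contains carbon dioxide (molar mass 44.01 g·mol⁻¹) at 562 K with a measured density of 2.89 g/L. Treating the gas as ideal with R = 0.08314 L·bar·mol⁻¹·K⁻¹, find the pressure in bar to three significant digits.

P ≈ 3.07 bar

ρ = PM/(RT) ⇒ P = ρRT/M = (2.89 × 0.08314 × 562.0) / 44.01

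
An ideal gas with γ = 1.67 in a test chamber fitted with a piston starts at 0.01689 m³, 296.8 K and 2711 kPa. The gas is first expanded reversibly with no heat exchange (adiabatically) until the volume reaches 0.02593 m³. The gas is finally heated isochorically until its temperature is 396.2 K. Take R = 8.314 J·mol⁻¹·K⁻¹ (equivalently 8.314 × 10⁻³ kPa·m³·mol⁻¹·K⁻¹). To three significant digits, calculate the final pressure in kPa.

Adiabatic (γ = 1.67), T V^(γ−1) and P V^γ constant: T₂ = T₁·(V₁/V₂)^(γ−1) = 222.7 K; P₂ = P₁·(V₁/V₂)^γ = 1325 kPa.
Isochoric, so P/T is constant: V₃ = V₂; P₃ = P₂·(T₃/T₂) = 2357 kPa.

P₃ ≈ 2.36e+03 kPa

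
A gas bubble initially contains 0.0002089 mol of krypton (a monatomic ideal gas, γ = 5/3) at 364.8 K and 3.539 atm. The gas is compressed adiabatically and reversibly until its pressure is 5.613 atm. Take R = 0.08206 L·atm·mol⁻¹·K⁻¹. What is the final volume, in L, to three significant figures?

V₂ ≈ 0.00134 L

From PV = nRT: V₁ = nRT₁/P₁ = 0.001767 L.
Adiabatic (γ = 5/3), T V^(γ−1) and P V^γ constant: T₂ = T₁·(P₂/P₁)^((γ−1)/γ) = 438.7 K; V₂ = V₁·(P₁/P₂)^(1/γ) = 0.001340 L.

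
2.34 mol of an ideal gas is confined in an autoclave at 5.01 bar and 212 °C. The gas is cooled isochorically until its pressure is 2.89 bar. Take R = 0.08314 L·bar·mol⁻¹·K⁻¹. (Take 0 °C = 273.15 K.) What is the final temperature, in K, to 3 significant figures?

T₂ ≈ 280 K

Convert: T₁ = 485.1 K.
From PV = nRT: V₁ = nRT₁/P₁ = 18.84 L.
V constant ⇒ P ∝ T: V₂ = V₁; T₂ = T₁·(P₂/P₁) = 279.9 K.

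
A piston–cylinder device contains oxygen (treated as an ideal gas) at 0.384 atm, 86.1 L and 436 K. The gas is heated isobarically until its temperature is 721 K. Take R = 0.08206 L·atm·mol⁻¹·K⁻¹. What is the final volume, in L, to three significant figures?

P constant ⇒ V ∝ T: P₂ = P₁; V₂ = V₁·(T₂/T₁) = 142.4 L.

V₂ ≈ 142 L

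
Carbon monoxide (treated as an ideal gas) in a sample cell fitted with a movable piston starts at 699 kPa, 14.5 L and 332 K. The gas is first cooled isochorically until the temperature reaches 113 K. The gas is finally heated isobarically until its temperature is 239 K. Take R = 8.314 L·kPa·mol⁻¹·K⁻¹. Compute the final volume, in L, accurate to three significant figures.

V₃ ≈ 30.7 L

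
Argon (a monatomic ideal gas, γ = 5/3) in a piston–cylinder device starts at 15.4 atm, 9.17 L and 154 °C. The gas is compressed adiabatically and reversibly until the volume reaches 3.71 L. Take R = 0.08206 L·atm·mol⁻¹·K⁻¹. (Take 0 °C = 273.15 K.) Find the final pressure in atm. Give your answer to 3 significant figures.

P₂ ≈ 69.6 atm

Convert: T₁ = 427.1 K.
Reversible adiabatic, γ = 5/3: T₂ = T₁·(V₁/V₂)^(γ−1) = 780.9 K; P₂ = P₁·(V₁/V₂)^γ = 69.58 atm.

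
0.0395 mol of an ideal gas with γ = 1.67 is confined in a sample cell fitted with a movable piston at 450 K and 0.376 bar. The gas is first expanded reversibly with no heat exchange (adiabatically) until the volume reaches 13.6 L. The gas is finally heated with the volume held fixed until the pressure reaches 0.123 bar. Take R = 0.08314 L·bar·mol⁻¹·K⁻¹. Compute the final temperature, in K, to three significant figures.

T₃ ≈ 509 K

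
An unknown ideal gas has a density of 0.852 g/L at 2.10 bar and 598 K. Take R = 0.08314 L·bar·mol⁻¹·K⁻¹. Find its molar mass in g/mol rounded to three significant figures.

M ≈ 20.2 g/mol

ρ = PM/(RT) ⇒ M = ρRT/P = (0.852 × 0.08314 × 598.0) / 2.10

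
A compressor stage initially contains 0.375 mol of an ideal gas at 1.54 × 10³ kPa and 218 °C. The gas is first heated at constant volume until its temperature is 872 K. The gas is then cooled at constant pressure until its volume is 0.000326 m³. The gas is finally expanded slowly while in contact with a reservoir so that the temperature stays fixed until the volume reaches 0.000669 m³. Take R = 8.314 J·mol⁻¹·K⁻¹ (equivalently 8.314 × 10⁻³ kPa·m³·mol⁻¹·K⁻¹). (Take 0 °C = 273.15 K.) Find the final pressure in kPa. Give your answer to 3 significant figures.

P₄ ≈ 1.33e+03 kPa

Convert: T₁ = 491.1 K.
From PV = nRT: V₁ = nRT₁/P₁ = 0.0009943 m³.
V constant ⇒ P ∝ T: V₂ = V₁; P₂ = P₁·(T₂/T₁) = 2734 kPa.
Isobaric, so V/T is constant: P₃ = P₂; T₃ = T₂·(V₃/V₂) = 285.9 K.
T constant ⇒ Boyle's law P V = const: T₄ = T₃; P₄ = P₃·(V₃/V₄) = 1332 kPa.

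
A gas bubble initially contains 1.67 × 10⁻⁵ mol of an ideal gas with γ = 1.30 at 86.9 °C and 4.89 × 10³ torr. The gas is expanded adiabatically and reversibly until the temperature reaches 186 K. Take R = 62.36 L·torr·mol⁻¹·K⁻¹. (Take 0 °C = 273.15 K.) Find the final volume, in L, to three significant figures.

V₂ ≈ 0.000693 L

Convert: T₁ = 360.0 K.
From PV = nRT: V₁ = nRT₁/P₁ = 7.668e-05 L.
Reversible adiabatic, γ = 1.30: P₂ = P₁·(T₂/T₁)^(γ/(γ−1)) = 279.4 torr; V₂ = V₁·(T₁/T₂)^(1/(γ−1)) = 0.0006932 L.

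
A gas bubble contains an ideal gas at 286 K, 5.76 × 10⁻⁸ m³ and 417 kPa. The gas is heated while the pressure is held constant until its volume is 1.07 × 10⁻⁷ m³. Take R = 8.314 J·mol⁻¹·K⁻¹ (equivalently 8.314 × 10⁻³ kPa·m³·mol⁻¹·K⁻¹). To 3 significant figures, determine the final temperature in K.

T₂ ≈ 531 K

P constant ⇒ V ∝ T: P₂ = P₁; T₂ = T₁·(V₂/V₁) = 531.3 K.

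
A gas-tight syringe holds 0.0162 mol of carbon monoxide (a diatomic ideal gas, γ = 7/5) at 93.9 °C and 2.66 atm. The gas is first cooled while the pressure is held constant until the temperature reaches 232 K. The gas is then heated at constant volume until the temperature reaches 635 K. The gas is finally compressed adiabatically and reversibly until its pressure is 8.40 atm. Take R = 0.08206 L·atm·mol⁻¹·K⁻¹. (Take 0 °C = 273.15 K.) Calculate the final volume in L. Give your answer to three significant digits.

V₄ ≈ 0.105 L

Convert: T₁ = 367.0 K.
From PV = nRT: V₁ = nRT₁/P₁ = 0.1834 L.
P constant ⇒ V ∝ T: P₂ = P₁; V₂ = V₁·(T₂/T₁) = 0.1159 L.
V constant ⇒ P ∝ T: V₃ = V₂; P₃ = P₂·(T₃/T₂) = 7.281 atm.
Adiabatic (γ = 7/5), T V^(γ−1) and P V^γ constant: T₄ = T₃·(P₄/P₃)^((γ−1)/γ) = 661.5 K; V₄ = V₃·(P₃/P₄)^(1/γ) = 0.1047 L.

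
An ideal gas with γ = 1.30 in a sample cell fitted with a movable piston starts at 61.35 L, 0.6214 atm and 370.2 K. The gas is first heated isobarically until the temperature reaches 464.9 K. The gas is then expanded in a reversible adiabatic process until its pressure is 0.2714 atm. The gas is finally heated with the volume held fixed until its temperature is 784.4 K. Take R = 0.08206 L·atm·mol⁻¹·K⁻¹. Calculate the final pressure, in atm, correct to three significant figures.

Isobaric, so V/T is constant: P₂ = P₁; V₂ = V₁·(T₂/T₁) = 77.04 L.
Adiabatic (γ = 1.30), T V^(γ−1) and P V^γ constant: T₃ = T₂·(P₃/P₂)^((γ−1)/γ) = 384.0 K; V₃ = V₂·(P₂/P₃)^(1/γ) = 145.7 L.
Isochoric, so P/T is constant: V₄ = V₃; P₄ = P₃·(T₄/T₃) = 0.5544 atm.

P₄ ≈ 0.554 atm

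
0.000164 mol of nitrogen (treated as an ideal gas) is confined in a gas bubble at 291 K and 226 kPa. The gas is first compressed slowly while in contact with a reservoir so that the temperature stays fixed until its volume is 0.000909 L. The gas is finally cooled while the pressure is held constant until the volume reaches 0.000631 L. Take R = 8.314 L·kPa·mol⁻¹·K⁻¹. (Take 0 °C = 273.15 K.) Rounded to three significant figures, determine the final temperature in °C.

From PV = nRT: V₁ = nRT₁/P₁ = 0.001756 L.
Isothermal, so P V is constant: T₂ = T₁; P₂ = P₁·(V₁/V₂) = 436.5 kPa.
P constant ⇒ V ∝ T: P₃ = P₂; T₃ = T₂·(V₃/V₂) = 202.0 K.

T₃ ≈ -71.1 °C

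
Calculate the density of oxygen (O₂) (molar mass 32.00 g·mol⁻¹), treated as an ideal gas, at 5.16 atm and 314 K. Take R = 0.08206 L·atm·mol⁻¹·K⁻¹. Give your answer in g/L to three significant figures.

ρ ≈ 6.41 g/L

ρ = PM/(RT) = (5.16 × 32.00) / (0.08206 × 314.0)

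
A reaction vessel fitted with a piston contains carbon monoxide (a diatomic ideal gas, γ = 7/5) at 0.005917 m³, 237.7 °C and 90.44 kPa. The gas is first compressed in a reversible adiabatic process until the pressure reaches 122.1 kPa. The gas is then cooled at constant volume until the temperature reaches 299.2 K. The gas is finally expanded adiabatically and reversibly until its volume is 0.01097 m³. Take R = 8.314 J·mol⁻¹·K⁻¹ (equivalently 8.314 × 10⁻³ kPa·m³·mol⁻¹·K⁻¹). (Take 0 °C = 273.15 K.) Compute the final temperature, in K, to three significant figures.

T₄ ≈ 215 K

Convert: T₁ = 510.8 K.
Reversible adiabatic, γ = 7/5: T₂ = T₁·(P₂/P₁)^((γ−1)/γ) = 556.6 K; V₂ = V₁·(P₁/P₂)^(1/γ) = 0.004775 m³.
V constant ⇒ P ∝ T: V₃ = V₂; P₃ = P₂·(T₃/T₂) = 65.64 kPa.
Adiabatic (γ = 7/5), T V^(γ−1) and P V^γ constant: T₄ = T₃·(V₃/V₄)^(γ−1) = 214.5 K; P₄ = P₃·(V₃/V₄)^γ = 20.49 kPa.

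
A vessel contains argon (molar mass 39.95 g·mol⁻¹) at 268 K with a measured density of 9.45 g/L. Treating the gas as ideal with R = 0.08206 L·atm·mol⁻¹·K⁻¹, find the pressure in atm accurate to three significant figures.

ρ = PM/(RT) ⇒ P = ρRT/M = (9.45 × 0.08206 × 268.0) / 39.95

P ≈ 5.20 atm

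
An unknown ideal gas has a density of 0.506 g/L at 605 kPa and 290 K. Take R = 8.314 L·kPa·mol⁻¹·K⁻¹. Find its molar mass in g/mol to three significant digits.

ρ = PM/(RT) ⇒ M = ρRT/P = (0.506 × 8.314 × 290.0) / 605

M ≈ 2.02 g/mol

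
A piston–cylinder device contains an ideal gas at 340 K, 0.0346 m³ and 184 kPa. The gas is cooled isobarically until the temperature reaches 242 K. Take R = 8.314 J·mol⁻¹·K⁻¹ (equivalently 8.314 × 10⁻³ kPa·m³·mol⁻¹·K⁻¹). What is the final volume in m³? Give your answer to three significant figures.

Isobaric, so V/T is constant: P₂ = P₁; V₂ = V₁·(T₂/T₁) = 0.02463 m³.

V₂ ≈ 0.0246 m³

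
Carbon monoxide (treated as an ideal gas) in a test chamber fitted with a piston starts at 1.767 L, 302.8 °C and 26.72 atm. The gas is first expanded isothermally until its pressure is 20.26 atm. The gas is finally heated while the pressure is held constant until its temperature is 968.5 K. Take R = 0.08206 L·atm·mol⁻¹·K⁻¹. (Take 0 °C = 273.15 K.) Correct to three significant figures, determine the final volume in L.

V₃ ≈ 3.92 L

Convert: T₁ = 576.0 K.
Isothermal, so P V is constant: T₂ = T₁; V₂ = V₁·(P₁/P₂) = 2.330 L.
Isobaric, so V/T is constant: P₃ = P₂; V₃ = V₂·(T₃/T₂) = 3.919 L.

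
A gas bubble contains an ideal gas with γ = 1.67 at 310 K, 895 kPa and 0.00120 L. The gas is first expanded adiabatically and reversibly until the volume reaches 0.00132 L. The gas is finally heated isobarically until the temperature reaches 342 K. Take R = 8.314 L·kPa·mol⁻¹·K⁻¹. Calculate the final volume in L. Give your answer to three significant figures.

Adiabatic (γ = 1.67), T V^(γ−1) and P V^γ constant: T₂ = T₁·(V₁/V₂)^(γ−1) = 290.8 K; P₂ = P₁·(V₁/V₂)^γ = 763.3 kPa.
P constant ⇒ V ∝ T: P₃ = P₂; V₃ = V₂·(T₃/T₂) = 0.001552 L.

V₃ ≈ 0.00155 L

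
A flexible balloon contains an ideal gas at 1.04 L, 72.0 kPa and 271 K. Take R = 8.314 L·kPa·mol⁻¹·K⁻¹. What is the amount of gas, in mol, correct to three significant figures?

n ≈ 0.0332 mol

PV = nRT ⇒ n = PV/(RT) = (72.0 × 1.04) / (8.314 × 271)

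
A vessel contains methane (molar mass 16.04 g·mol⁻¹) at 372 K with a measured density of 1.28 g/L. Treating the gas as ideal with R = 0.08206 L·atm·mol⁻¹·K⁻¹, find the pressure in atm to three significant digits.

ρ = PM/(RT) ⇒ P = ρRT/M = (1.28 × 0.08206 × 372.0) / 16.04

P ≈ 2.44 atm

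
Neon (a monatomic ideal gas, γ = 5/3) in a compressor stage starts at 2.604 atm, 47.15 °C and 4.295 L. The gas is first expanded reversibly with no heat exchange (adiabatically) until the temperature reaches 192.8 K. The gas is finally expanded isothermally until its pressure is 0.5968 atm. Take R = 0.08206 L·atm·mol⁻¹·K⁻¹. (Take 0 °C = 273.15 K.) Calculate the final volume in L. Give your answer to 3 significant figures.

Convert: T₁ = 320.3 K.
Adiabatic (γ = 5/3), T V^(γ−1) and P V^γ constant: P₂ = P₁·(T₂/T₁)^(γ/(γ−1)) = 0.7320 atm; V₂ = V₁·(T₁/T₂)^(1/(γ−1)) = 9.197 L.
Isothermal, so P V is constant: T₃ = T₂; V₃ = V₂·(P₂/P₃) = 11.28 L.

V₃ ≈ 11.3 L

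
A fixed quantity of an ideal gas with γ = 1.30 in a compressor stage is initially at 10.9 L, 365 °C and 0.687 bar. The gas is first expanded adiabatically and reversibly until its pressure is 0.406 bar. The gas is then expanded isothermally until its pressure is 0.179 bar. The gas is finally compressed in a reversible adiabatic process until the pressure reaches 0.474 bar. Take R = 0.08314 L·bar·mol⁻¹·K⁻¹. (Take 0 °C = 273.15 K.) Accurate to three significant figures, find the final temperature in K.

Convert: T₁ = 638.1 K.
Reversible adiabatic, γ = 1.30: T₂ = T₁·(P₂/P₁)^((γ−1)/γ) = 565.2 K; V₂ = V₁·(P₁/P₂)^(1/γ) = 16.34 L.
T constant ⇒ Boyle's law P V = const: T₃ = T₂; V₃ = V₂·(P₂/P₃) = 37.05 L.
Reversible adiabatic, γ = 1.30: T₄ = T₃·(P₄/P₃)^((γ−1)/γ) = 707.6 K; V₄ = V₃·(P₃/P₄)^(1/γ) = 17.52 L.

T₄ ≈ 708 K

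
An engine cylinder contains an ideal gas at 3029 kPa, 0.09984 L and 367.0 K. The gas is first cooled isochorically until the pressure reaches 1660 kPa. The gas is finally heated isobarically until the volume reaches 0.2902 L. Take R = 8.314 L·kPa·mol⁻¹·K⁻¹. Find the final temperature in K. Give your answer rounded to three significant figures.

Isochoric, so P/T is constant: V₂ = V₁; T₂ = T₁·(P₂/P₁) = 201.1 K.
P constant ⇒ V ∝ T: P₃ = P₂; T₃ = T₂·(V₃/V₂) = 584.6 K.

T₃ ≈ 585 K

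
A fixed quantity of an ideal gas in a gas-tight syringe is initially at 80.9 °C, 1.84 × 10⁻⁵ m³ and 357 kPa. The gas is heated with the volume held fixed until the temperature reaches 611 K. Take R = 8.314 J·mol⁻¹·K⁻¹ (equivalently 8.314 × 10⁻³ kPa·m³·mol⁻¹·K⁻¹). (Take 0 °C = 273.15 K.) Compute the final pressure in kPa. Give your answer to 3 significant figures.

Convert: T₁ = 354.0 K.
Isochoric, so P/T is constant: V₂ = V₁; P₂ = P₁·(T₂/T₁) = 616.1 kPa.

P₂ ≈ 616 kPa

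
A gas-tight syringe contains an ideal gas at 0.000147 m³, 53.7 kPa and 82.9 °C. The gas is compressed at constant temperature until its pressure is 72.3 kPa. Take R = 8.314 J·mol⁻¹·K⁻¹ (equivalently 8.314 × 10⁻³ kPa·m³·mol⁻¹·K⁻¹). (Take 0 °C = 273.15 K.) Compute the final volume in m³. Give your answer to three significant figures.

V₂ ≈ 0.000109 m³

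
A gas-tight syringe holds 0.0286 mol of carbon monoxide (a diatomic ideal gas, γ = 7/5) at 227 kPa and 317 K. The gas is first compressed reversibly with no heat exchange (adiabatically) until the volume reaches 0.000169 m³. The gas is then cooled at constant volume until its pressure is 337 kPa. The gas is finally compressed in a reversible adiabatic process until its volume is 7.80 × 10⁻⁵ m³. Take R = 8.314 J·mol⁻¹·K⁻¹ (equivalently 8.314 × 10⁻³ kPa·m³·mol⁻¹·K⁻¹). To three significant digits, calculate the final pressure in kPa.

P₄ ≈ 995 kPa

From PV = nRT: V₁ = nRT₁/P₁ = 0.0003321 m³.
Adiabatic (γ = 7/5), T V^(γ−1) and P V^γ constant: T₂ = T₁·(V₁/V₂)^(γ−1) = 415.3 K; P₂ = P₁·(V₁/V₂)^γ = 584.4 kPa.
Isochoric, so P/T is constant: V₃ = V₂; T₃ = T₂·(P₃/P₂) = 239.5 K.
Reversible adiabatic, γ = 7/5: T₄ = T₃·(V₃/V₄)^(γ−1) = 326.3 K; P₄ = P₃·(V₃/V₄)^γ = 994.8 kPa.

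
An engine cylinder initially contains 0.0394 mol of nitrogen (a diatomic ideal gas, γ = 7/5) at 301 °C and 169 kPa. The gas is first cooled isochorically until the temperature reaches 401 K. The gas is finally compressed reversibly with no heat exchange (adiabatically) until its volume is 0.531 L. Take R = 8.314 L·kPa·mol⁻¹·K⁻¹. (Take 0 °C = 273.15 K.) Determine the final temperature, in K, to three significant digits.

T₃ ≈ 539 K

Convert: T₁ = 574.1 K.
From PV = nRT: V₁ = nRT₁/P₁ = 1.113 L.
V constant ⇒ P ∝ T: V₂ = V₁; P₂ = P₁·(T₂/T₁) = 118.0 kPa.
Adiabatic (γ = 7/5), T V^(γ−1) and P V^γ constant: T₃ = T₂·(V₂/V₃)^(γ−1) = 539.1 K; P₃ = P₂·(V₂/V₃)^γ = 332.6 kPa.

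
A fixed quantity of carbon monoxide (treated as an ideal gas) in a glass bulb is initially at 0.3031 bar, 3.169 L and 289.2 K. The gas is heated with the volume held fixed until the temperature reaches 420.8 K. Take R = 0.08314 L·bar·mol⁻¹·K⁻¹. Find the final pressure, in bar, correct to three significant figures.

Isochoric, so P/T is constant: V₂ = V₁; P₂ = P₁·(T₂/T₁) = 0.4410 bar.

P₂ ≈ 0.441 bar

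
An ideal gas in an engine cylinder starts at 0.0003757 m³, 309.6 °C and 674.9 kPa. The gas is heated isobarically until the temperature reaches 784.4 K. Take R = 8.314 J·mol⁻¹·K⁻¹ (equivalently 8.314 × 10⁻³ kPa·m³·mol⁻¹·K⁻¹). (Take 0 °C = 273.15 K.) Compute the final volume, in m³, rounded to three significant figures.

V₂ ≈ 0.000506 m³

Convert: T₁ = 582.8 K.
P constant ⇒ V ∝ T: P₂ = P₁; V₂ = V₁·(T₂/T₁) = 0.0005057 m³.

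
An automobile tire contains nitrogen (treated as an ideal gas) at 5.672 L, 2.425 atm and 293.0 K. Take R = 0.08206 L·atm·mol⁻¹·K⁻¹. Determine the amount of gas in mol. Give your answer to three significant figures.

n ≈ 0.572 mol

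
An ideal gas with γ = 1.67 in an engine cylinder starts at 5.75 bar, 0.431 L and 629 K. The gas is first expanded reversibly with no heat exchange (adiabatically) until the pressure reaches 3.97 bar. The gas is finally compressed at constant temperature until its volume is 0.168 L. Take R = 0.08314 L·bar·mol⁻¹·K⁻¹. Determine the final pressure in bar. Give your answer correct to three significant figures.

P₃ ≈ 12.7 bar

Adiabatic (γ = 1.67), T V^(γ−1) and P V^γ constant: T₂ = T₁·(P₂/P₁)^((γ−1)/γ) = 542.1 K; V₂ = V₁·(P₁/P₂)^(1/γ) = 0.5380 L.
T constant ⇒ Boyle's law P V = const: T₃ = T₂; P₃ = P₂·(V₂/V₃) = 12.71 bar.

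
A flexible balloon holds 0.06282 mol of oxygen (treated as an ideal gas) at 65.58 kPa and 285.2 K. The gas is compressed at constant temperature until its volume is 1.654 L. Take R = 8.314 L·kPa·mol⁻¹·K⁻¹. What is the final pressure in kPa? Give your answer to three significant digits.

P₂ ≈ 90.1 kPa

From PV = nRT: V₁ = nRT₁/P₁ = 2.271 L.
T constant ⇒ Boyle's law P V = const: T₂ = T₁; P₂ = P₁·(V₁/V₂) = 90.06 kPa.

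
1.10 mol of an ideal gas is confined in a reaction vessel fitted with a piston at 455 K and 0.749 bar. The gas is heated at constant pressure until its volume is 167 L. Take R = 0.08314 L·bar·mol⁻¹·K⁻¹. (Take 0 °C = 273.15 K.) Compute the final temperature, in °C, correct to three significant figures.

From PV = nRT: V₁ = nRT₁/P₁ = 55.56 L.
P constant ⇒ V ∝ T: P₂ = P₁; T₂ = T₁·(V₂/V₁) = 1368 K.

T₂ ≈ 1.09e+03 °C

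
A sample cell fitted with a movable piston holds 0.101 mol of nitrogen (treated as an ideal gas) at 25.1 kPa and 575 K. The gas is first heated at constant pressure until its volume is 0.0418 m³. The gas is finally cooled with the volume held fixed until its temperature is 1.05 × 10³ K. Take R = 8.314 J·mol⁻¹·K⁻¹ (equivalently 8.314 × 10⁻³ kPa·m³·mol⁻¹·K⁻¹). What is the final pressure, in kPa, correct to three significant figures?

P₃ ≈ 21.1 kPa

From PV = nRT: V₁ = nRT₁/P₁ = 0.01924 m³.
P constant ⇒ V ∝ T: P₂ = P₁; T₂ = T₁·(V₂/V₁) = 1249 K.
Isochoric, so P/T is constant: V₃ = V₂; P₃ = P₂·(T₃/T₂) = 21.09 kPa.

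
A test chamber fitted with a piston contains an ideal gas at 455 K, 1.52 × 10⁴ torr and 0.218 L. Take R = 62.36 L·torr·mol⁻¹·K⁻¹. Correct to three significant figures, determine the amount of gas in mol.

n ≈ 0.117 mol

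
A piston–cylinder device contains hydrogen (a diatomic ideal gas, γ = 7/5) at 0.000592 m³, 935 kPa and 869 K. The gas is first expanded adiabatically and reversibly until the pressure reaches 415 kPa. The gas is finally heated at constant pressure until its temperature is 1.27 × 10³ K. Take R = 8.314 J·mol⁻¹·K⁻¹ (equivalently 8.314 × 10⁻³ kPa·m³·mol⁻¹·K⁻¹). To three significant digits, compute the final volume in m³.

Adiabatic (γ = 7/5), T V^(γ−1) and P V^γ constant: T₂ = T₁·(P₂/P₁)^((γ−1)/γ) = 689.0 K; V₂ = V₁·(P₁/P₂)^(1/γ) = 0.001058 m³.
Isobaric, so V/T is constant: P₃ = P₂; V₃ = V₂·(T₃/T₂) = 0.001949 m³.

V₃ ≈ 0.00195 m³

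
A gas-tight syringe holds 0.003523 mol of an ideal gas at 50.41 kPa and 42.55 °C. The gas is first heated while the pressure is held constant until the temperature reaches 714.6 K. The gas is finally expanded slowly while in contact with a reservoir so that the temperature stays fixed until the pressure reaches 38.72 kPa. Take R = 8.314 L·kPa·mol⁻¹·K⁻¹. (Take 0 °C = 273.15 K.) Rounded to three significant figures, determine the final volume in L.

V₃ ≈ 0.541 L

Convert: T₁ = 315.7 K.
From PV = nRT: V₁ = nRT₁/P₁ = 0.1834 L.
Isobaric, so V/T is constant: P₂ = P₁; V₂ = V₁·(T₂/T₁) = 0.4152 L.
Isothermal, so P V is constant: T₃ = T₂; V₃ = V₂·(P₂/P₃) = 0.5406 L.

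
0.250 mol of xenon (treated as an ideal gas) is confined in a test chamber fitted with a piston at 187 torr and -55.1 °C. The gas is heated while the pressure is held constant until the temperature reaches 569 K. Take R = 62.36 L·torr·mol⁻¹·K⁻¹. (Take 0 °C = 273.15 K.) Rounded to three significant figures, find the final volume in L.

Convert: T₁ = 218.0 K.
From PV = nRT: V₁ = nRT₁/P₁ = 18.18 L.
Isobaric, so V/T is constant: P₂ = P₁; V₂ = V₁·(T₂/T₁) = 47.44 L.

V₂ ≈ 47.4 L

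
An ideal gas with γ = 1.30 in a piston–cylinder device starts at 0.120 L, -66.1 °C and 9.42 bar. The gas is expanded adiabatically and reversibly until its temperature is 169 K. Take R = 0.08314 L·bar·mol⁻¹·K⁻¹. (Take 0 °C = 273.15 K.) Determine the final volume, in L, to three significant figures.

Convert: T₁ = 207.0 K.
Reversible adiabatic, γ = 1.30: P₂ = P₁·(T₂/T₁)^(γ/(γ−1)) = 3.908 bar; V₂ = V₁·(T₁/T₂)^(1/(γ−1)) = 0.2361 L.

V₂ ≈ 0.236 L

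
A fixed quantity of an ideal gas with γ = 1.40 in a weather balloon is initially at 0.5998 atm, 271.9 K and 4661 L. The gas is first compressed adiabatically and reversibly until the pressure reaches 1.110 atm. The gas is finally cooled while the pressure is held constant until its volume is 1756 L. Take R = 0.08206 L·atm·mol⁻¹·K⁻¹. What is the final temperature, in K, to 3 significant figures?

T₃ ≈ 190 K

Reversible adiabatic, γ = 1.40: T₂ = T₁·(P₂/P₁)^((γ−1)/γ) = 324.2 K; V₂ = V₁·(P₁/P₂)^(1/γ) = 3003 L.
P constant ⇒ V ∝ T: P₃ = P₂; T₃ = T₂·(V₃/V₂) = 189.6 K.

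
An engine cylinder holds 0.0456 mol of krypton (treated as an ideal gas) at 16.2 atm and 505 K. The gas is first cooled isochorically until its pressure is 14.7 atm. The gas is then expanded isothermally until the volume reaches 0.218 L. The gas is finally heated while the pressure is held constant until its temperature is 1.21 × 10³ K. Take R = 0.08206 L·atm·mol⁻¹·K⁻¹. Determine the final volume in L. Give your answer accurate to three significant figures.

V₄ ≈ 0.576 L

From PV = nRT: V₁ = nRT₁/P₁ = 0.1166 L.
Isochoric, so P/T is constant: V₂ = V₁; T₂ = T₁·(P₂/P₁) = 458.2 K.
T constant ⇒ Boyle's law P V = const: T₃ = T₂; P₃ = P₂·(V₂/V₃) = 7.866 atm.
P constant ⇒ V ∝ T: P₄ = P₃; V₄ = V₃·(T₄/T₃) = 0.5756 L.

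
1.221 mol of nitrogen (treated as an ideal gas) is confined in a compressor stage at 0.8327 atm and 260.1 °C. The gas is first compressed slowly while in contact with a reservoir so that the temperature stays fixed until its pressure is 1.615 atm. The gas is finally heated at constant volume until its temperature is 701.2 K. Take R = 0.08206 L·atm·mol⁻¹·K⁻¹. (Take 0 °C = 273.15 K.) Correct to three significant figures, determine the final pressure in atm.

Convert: T₁ = 533.2 K.
From PV = nRT: V₁ = nRT₁/P₁ = 64.16 L.
Isothermal, so P V is constant: T₂ = T₁; V₂ = V₁·(P₁/P₂) = 33.08 L.
V constant ⇒ P ∝ T: V₃ = V₂; P₃ = P₂·(T₃/T₂) = 2.124 atm.

P₃ ≈ 2.12 atm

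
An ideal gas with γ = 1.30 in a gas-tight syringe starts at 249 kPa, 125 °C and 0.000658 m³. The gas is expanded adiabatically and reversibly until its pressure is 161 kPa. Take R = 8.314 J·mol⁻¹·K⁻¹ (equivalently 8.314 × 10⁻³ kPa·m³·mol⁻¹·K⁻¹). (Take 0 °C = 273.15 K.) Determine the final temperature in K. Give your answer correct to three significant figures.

T₂ ≈ 360 K

Convert: T₁ = 398.1 K.
Adiabatic (γ = 1.30), T V^(γ−1) and P V^γ constant: T₂ = T₁·(P₂/P₁)^((γ−1)/γ) = 360.0 K; V₂ = V₁·(P₁/P₂)^(1/γ) = 0.0009202 m³.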